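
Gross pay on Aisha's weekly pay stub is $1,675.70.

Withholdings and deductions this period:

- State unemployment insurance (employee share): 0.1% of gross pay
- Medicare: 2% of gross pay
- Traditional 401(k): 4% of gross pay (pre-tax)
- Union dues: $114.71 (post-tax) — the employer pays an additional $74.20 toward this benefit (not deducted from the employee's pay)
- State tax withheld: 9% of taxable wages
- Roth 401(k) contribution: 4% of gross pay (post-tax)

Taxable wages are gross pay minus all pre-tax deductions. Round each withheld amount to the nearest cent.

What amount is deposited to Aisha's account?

$1,246.96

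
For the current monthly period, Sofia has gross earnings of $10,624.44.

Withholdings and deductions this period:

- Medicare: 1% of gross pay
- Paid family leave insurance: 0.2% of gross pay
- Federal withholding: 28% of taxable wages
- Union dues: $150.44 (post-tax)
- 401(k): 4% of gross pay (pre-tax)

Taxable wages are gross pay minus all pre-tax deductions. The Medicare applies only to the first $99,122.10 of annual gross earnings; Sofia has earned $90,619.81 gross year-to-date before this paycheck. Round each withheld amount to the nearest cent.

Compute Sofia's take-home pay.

$7,086.90

401(k): $10,624.44 × 0.04 = $424.98
Taxable wages = $10,624.44 − $424.98 = $10,199.46
Federal withholding: $10,199.46 × 0.28 = $2,855.85
Paid family leave insurance: $10,624.44 × 0.002 = $21.25
Medicare: only $99,122.10 − $90,619.81 = $8,502.29 of this check is subject → $8,502.29 × 0.01 = $85.02
Union dues: $150.44
Total deductions = $424.98 + $2,855.85 + $21.25 + $85.02 + $150.44 = $3,537.54
Net pay = $10,624.44 − $3,537.54 = $7,086.90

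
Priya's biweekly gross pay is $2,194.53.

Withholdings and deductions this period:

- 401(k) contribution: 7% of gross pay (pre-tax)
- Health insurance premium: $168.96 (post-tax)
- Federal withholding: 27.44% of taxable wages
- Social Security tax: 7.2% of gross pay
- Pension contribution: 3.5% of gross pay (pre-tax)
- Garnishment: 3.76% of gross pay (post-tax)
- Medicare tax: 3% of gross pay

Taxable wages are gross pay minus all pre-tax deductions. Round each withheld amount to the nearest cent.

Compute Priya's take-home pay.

401(k) contribution: $2,194.53 × 0.07 = $153.62
Pension contribution: $2,194.53 × 0.035 = $76.81
Pre-tax total = $153.62 + $76.81 = $230.43
Taxable wages = $2,194.53 − $230.43 = $1,964.10
Federal withholding: $1,964.10 × 0.2744 = $538.95
Medicare tax: $2,194.53 × 0.03 = $65.84
Social Security tax: $2,194.53 × 0.072 = $158.01
Health insurance premium: $168.96
Garnishment: $2,194.53 × 0.0376 = $82.51
Total deductions = $153.62 + $76.81 + $538.95 + $65.84 + $158.01 + $168.96 + $82.51 = $1,244.70
Net pay = $2,194.53 − $1,244.70 = $949.83

$949.83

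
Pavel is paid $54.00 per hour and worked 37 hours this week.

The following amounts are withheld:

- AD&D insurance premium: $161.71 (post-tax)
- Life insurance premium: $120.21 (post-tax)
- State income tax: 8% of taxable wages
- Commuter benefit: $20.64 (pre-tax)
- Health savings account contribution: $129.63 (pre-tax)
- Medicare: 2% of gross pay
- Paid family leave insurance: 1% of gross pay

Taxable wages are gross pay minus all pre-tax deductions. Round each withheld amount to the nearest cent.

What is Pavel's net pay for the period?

$1358.05

Gross pay: 37 × $54.00 = $1998.00
Commuter benefit: $20.64
Health savings account contribution: $129.63
Pre-tax total = $20.64 + $129.63 = $150.27
Taxable wages = $1998.00 − $150.27 = $1847.73
State income tax: $1847.73 × 0.08 = $147.82
Medicare: $1998.00 × 0.02 = $39.96
Paid family leave insurance: $1998.00 × 0.01 = $19.98
AD&D insurance premium: $161.71
Life insurance premium: $120.21
Total deductions = $20.64 + $129.63 + $147.82 + $39.96 + $19.98 + $161.71 + $120.21 = $639.95
Net pay = $1998.00 − $639.95 = $1358.05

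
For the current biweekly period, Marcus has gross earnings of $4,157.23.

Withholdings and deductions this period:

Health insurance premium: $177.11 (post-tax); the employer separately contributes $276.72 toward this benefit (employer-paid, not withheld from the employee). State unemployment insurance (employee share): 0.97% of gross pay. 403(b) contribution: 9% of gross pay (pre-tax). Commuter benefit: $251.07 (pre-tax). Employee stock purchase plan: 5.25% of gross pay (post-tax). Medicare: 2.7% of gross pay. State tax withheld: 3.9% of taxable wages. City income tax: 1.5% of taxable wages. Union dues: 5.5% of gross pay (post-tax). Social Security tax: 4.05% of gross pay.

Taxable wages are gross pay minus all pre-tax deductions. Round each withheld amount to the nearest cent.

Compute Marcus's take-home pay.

$2,396.32

403(b) contribution: $4,157.23 × 0.09 = $374.15
Commuter benefit: $251.07
Pre-tax total = $374.15 + $251.07 = $625.22
Taxable wages = $4,157.23 − $625.22 = $3,532.01
State tax withheld: $3,532.01 × 0.039 = $137.75
City income tax: $3,532.01 × 0.015 = $52.98
State unemployment insurance (employee share): $4,157.23 × 0.0097 = $40.33
Social Security tax: $4,157.23 × 0.0405 = $168.37
Medicare: $4,157.23 × 0.027 = $112.25
Employee stock purchase plan: $4,157.23 × 0.0525 = $218.25
Health insurance premium: $177.11
Union dues: $4,157.23 × 0.055 = $228.65
(Employer's $276.72 toward health insurance premium is not withheld from the employee.)
Total deductions = $374.15 + $251.07 + $137.75 + $52.98 + $40.33 + $168.37 + $112.25 + $218.25 + $177.11 + $228.65 = $1,760.91
Net pay = $4,157.23 − $1,760.91 = $2,396.32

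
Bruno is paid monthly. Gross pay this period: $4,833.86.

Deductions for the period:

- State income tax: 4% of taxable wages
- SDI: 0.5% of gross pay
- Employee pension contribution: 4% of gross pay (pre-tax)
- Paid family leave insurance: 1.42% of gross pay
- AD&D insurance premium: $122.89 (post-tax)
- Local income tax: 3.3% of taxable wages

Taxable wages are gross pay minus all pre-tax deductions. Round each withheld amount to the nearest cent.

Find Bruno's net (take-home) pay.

Employee pension contribution: $4,833.86 × 0.04 = $193.35
Taxable wages = $4,833.86 − $193.35 = $4,640.51
Local income tax: $4,640.51 × 0.033 = $153.14
State income tax: $4,640.51 × 0.04 = $185.62
Paid family leave insurance: $4,833.86 × 0.0142 = $68.64
SDI: $4,833.86 × 0.005 = $24.17
AD&D insurance premium: $122.89
Total deductions = $193.35 + $153.14 + $185.62 + $68.64 + $24.17 + $122.89 = $747.81
Net pay = $4,833.86 − $747.81 = $4,086.05

$4,086.05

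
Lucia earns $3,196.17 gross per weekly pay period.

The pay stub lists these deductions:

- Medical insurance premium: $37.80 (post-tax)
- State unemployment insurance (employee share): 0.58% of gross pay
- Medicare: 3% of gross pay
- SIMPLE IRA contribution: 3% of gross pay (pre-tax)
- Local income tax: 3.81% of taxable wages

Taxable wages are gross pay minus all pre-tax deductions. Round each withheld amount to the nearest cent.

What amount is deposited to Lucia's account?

$2,829.93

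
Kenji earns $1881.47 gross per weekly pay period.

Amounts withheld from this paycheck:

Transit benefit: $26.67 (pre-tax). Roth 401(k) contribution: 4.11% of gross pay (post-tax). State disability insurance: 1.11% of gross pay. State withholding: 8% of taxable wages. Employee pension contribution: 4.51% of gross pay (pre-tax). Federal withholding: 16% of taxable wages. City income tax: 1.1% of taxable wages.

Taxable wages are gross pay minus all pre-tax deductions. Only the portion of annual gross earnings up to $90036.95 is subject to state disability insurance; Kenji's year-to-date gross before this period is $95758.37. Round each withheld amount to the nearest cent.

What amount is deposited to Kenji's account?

$1248.36

Employee pension contribution: $1881.47 × 0.0451 = $84.85
Transit benefit: $26.67
Pre-tax total = $84.85 + $26.67 = $111.52
Taxable wages = $1881.47 − $111.52 = $1769.95
City income tax: $1769.95 × 0.011 = $19.47
State withholding: $1769.95 × 0.08 = $141.60
Federal withholding: $1769.95 × 0.16 = $283.19
State disability insurance: annual cap $90036.95 already reached (YTD $95758.37), so $0.00
Roth 401(k) contribution: $1881.47 × 0.0411 = $77.33
Total deductions = $84.85 + $26.67 + $19.47 + $141.60 + $283.19 + $0.00 + $77.33 = $633.11
Net pay = $1881.47 − $633.11 = $1248.36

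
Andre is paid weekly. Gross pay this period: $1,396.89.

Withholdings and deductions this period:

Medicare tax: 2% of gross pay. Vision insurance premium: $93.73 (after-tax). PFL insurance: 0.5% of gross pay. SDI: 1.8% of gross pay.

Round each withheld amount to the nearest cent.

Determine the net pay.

$1,243.10

SDI: $1,396.89 × 0.018 = $25.14
PFL insurance: $1,396.89 × 0.005 = $6.98
Medicare tax: $1,396.89 × 0.02 = $27.94
Vision insurance premium: $93.73
Total deductions = $25.14 + $6.98 + $27.94 + $93.73 = $153.79
Net pay = $1,396.89 − $153.79 = $1,243.10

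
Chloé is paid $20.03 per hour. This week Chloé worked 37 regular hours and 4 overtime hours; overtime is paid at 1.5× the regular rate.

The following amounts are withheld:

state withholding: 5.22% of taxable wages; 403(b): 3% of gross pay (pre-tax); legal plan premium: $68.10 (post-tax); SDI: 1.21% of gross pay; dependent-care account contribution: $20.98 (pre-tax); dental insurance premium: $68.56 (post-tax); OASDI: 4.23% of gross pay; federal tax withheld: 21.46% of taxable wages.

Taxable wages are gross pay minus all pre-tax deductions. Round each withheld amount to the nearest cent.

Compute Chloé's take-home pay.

$413.65

Regular pay: 37 × $20.03 = $741.11
Overtime pay: 4 × $20.03 × 1.5 = $120.18
Gross pay = $741.11 + $120.18 = $861.29
Dependent-care account contribution: $20.98
403(b): $861.29 × 0.03 = $25.84
Pre-tax total = $20.98 + $25.84 = $46.82
Taxable wages = $861.29 − $46.82 = $814.47
State withholding: $814.47 × 0.0522 = $42.52
Federal tax withheld: $814.47 × 0.2146 = $174.79
SDI: $861.29 × 0.0121 = $10.42
OASDI: $861.29 × 0.0423 = $36.43
Legal plan premium: $68.10
Dental insurance premium: $68.56
Total deductions = $20.98 + $25.84 + $42.52 + $174.79 + $10.42 + $36.43 + $68.10 + $68.56 = $447.64
Net pay = $861.29 − $447.64 = $413.65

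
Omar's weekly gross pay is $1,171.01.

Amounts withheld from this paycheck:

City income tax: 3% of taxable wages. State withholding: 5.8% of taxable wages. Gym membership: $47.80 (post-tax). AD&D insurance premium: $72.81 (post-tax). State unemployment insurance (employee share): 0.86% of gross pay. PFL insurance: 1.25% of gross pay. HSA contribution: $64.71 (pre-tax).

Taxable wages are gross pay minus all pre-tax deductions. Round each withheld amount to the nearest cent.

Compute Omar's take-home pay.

$863.62

HSA contribution: $64.71
Taxable wages = $1,171.01 − $64.71 = $1,106.30
State withholding: $1,106.30 × 0.058 = $64.17
City income tax: $1,106.30 × 0.03 = $33.19
State unemployment insurance (employee share): $1,171.01 × 0.0086 = $10.07
PFL insurance: $1,171.01 × 0.0125 = $14.64
AD&D insurance premium: $72.81
Gym membership: $47.80
Total deductions = $64.71 + $64.17 + $33.19 + $10.07 + $14.64 + $72.81 + $47.80 = $307.39
Net pay = $1,171.01 − $307.39 = $863.62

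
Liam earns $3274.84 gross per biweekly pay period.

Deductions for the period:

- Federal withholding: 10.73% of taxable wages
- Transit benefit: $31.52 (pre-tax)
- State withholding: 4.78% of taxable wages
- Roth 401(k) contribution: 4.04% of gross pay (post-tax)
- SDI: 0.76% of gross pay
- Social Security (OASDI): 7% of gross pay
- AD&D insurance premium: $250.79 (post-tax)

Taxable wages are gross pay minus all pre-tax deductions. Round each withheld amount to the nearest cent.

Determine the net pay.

Transit benefit: $31.52
Taxable wages = $3274.84 − $31.52 = $3243.32
Federal withholding: $3243.32 × 0.1073 = $348.01
State withholding: $3243.32 × 0.0478 = $155.03
SDI: $3274.84 × 0.0076 = $24.89
Social Security (OASDI): $3274.84 × 0.07 = $229.24
Roth 401(k) contribution: $3274.84 × 0.0404 = $132.30
AD&D insurance premium: $250.79
Total deductions = $31.52 + $348.01 + $155.03 + $24.89 + $229.24 + $132.30 + $250.79 = $1171.78
Net pay = $3274.84 − $1171.78 = $2103.06

$2103.06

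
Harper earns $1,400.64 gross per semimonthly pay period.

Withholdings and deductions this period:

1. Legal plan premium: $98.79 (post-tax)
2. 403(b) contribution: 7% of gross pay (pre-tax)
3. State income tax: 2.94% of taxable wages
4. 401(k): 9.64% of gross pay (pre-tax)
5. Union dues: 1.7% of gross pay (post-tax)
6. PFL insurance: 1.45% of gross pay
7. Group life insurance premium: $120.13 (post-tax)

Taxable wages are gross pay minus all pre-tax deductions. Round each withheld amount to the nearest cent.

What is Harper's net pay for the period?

401(k): $1,400.64 × 0.0964 = $135.02
403(b) contribution: $1,400.64 × 0.07 = $98.04
Pre-tax total = $135.02 + $98.04 = $233.06
Taxable wages = $1,400.64 − $233.06 = $1,167.58
State income tax: $1,167.58 × 0.0294 = $34.33
PFL insurance: $1,400.64 × 0.0145 = $20.31
Union dues: $1,400.64 × 0.017 = $23.81
Group life insurance premium: $120.13
Legal plan premium: $98.79
Total deductions = $135.02 + $98.04 + $34.33 + $20.31 + $23.81 + $120.13 + $98.79 = $530.43
Net pay = $1,400.64 − $530.43 = $870.21

$870.21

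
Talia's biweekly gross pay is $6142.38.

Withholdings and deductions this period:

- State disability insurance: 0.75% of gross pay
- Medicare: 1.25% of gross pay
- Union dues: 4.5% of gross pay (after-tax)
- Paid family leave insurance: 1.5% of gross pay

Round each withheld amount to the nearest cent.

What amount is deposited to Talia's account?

Paid family leave insurance: $6142.38 × 0.015 = $92.14
Medicare: $6142.38 × 0.0125 = $76.78
State disability insurance: $6142.38 × 0.0075 = $46.07
Union dues: $6142.38 × 0.045 = $276.41
Total deductions = $92.14 + $76.78 + $46.07 + $276.41 = $491.40
Net pay = $6142.38 − $491.40 = $5650.98

$5650.98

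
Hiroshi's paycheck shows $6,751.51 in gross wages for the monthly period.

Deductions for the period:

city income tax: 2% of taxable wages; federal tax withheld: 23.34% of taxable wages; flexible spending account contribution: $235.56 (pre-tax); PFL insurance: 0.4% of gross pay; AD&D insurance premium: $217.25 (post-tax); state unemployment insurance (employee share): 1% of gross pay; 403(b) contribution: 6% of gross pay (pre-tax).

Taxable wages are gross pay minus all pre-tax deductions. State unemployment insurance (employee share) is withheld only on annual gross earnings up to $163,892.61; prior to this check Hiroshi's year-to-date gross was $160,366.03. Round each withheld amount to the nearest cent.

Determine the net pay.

Flexible spending account contribution: $235.56
403(b) contribution: $6,751.51 × 0.06 = $405.09
Pre-tax total = $235.56 + $405.09 = $640.65
Taxable wages = $6,751.51 − $640.65 = $6,110.86
Federal tax withheld: $6,110.86 × 0.2334 = $1,426.27
City income tax: $6,110.86 × 0.02 = $122.22
State unemployment insurance (employee share): only $163,892.61 − $160,366.03 = $3,526.58 of this check is subject → $3,526.58 × 0.01 = $35.27
PFL insurance: $6,751.51 × 0.004 = $27.01
AD&D insurance premium: $217.25
Total deductions = $235.56 + $405.09 + $1,426.27 + $122.22 + $35.27 + $27.01 + $217.25 = $2,468.67
Net pay = $6,751.51 − $2,468.67 = $4,282.84

$4,282.84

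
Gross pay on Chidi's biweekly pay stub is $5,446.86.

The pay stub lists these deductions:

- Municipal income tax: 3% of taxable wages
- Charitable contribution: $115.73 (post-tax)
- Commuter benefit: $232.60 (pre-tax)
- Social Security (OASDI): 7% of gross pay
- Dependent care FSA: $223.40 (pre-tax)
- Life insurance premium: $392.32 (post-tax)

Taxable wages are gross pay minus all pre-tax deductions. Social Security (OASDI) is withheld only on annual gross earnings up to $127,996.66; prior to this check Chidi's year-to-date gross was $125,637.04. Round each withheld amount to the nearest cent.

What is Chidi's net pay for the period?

$4,167.91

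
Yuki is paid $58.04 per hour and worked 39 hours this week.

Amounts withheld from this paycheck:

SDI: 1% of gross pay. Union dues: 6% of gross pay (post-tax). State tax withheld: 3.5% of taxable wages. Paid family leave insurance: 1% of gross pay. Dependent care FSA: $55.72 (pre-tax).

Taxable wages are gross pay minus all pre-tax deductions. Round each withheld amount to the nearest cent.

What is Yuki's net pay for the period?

$1,949.48

Gross pay: 39 × $58.04 = $2,263.56
Dependent care FSA: $55.72
Taxable wages = $2,263.56 − $55.72 = $2,207.84
State tax withheld: $2,207.84 × 0.035 = $77.27
SDI: $2,263.56 × 0.01 = $22.64
Paid family leave insurance: $2,263.56 × 0.01 = $22.64
Union dues: $2,263.56 × 0.06 = $135.81
Total deductions = $55.72 + $77.27 + $22.64 + $22.64 + $135.81 = $314.08
Net pay = $2,263.56 − $314.08 = $1,949.48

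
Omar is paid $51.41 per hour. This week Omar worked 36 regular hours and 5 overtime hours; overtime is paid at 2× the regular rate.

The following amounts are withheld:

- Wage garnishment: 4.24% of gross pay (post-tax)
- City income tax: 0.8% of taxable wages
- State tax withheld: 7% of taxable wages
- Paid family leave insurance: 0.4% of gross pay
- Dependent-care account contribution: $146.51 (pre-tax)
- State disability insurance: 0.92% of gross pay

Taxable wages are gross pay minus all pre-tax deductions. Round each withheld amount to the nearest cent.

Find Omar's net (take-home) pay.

Regular pay: 36 × $51.41 = $1850.76
Overtime pay: 5 × $51.41 × 2 = $514.10
Gross pay = $1850.76 + $514.10 = $2364.86
Dependent-care account contribution: $146.51
Taxable wages = $2364.86 − $146.51 = $2218.35
City income tax: $2218.35 × 0.008 = $17.75
State tax withheld: $2218.35 × 0.07 = $155.28
State disability insurance: $2364.86 × 0.0092 = $21.76
Paid family leave insurance: $2364.86 × 0.004 = $9.46
Wage garnishment: $2364.86 × 0.0424 = $100.27
Total deductions = $146.51 + $17.75 + $155.28 + $21.76 + $9.46 + $100.27 = $451.03
Net pay = $2364.86 − $451.03 = $1913.83

$1913.83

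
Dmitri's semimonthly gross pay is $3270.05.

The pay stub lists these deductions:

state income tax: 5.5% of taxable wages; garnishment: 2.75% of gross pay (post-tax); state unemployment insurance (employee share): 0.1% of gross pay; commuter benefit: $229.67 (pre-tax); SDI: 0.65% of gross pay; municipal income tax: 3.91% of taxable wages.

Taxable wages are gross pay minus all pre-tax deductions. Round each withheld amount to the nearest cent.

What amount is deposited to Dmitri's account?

Commuter benefit: $229.67
Taxable wages = $3270.05 − $229.67 = $3040.38
Municipal income tax: $3040.38 × 0.0391 = $118.88
State income tax: $3040.38 × 0.055 = $167.22
SDI: $3270.05 × 0.0065 = $21.26
State unemployment insurance (employee share): $3270.05 × 0.001 = $3.27
Garnishment: $3270.05 × 0.0275 = $89.93
Total deductions = $229.67 + $118.88 + $167.22 + $21.26 + $3.27 + $89.93 = $630.23
Net pay = $3270.05 − $630.23 = $2639.82

$2639.82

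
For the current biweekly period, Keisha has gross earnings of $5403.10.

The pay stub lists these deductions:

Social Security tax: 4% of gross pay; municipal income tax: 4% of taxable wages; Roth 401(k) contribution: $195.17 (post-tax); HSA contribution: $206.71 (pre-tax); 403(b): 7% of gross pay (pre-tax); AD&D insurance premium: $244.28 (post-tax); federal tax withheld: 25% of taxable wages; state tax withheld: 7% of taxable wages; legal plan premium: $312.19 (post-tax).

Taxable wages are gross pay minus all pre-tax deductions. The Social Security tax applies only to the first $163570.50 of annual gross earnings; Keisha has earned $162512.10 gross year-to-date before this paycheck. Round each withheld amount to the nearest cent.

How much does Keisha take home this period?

$2289.65

403(b): $5403.10 × 0.07 = $378.22
HSA contribution: $206.71
Pre-tax total = $378.22 + $206.71 = $584.93
Taxable wages = $5403.10 − $584.93 = $4818.17
Federal tax withheld: $4818.17 × 0.25 = $1204.54
Municipal income tax: $4818.17 × 0.04 = $192.73
State tax withheld: $4818.17 × 0.07 = $337.27
Social Security tax: only $163570.50 − $162512.10 = $1058.40 of this check is subject → $1058.40 × 0.04 = $42.34
AD&D insurance premium: $244.28
Roth 401(k) contribution: $195.17
Legal plan premium: $312.19
Total deductions = $378.22 + $206.71 + $1204.54 + $192.73 + $337.27 + $42.34 + $244.28 + $195.17 + $312.19 = $3113.45
Net pay = $5403.10 − $3113.45 = $2289.65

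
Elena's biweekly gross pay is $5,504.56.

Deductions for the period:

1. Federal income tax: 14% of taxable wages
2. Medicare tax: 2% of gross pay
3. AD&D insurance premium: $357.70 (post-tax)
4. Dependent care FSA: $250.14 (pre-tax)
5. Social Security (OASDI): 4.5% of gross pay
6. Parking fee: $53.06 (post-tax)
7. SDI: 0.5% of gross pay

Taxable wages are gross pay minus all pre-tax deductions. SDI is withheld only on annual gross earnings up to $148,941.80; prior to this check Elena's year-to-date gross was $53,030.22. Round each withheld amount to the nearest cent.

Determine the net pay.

$3,722.72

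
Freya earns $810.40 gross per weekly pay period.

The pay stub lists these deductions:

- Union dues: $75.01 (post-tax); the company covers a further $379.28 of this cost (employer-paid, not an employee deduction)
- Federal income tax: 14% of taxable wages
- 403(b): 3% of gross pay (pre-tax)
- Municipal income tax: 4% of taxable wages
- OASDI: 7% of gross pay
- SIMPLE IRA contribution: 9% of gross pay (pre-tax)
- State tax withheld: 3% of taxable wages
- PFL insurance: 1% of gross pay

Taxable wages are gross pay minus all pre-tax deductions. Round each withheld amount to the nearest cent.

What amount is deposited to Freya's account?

$423.55

403(b): $810.40 × 0.03 = $24.31
SIMPLE IRA contribution: $810.40 × 0.09 = $72.94
Pre-tax total = $24.31 + $72.94 = $97.25
Taxable wages = $810.40 − $97.25 = $713.15
Federal income tax: $713.15 × 0.14 = $99.84
Municipal income tax: $713.15 × 0.04 = $28.53
State tax withheld: $713.15 × 0.03 = $21.39
PFL insurance: $810.40 × 0.01 = $8.10
OASDI: $810.40 × 0.07 = $56.73
Union dues: $75.01
(Employer's $379.28 toward union dues is not withheld from the employee.)
Total deductions = $24.31 + $72.94 + $99.84 + $28.53 + $21.39 + $8.10 + $56.73 + $75.01 = $386.85
Net pay = $810.40 − $386.85 = $423.55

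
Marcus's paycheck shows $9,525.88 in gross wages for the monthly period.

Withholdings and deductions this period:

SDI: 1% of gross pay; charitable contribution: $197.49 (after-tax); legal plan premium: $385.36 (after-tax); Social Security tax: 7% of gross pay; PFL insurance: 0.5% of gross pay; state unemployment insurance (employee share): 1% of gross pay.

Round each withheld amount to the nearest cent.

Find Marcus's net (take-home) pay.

PFL insurance: $9,525.88 × 0.005 = $47.63
SDI: $9,525.88 × 0.01 = $95.26
State unemployment insurance (employee share): $9,525.88 × 0.01 = $95.26
Social Security tax: $9,525.88 × 0.07 = $666.81
Legal plan premium: $385.36
Charitable contribution: $197.49
Total deductions = $47.63 + $95.26 + $95.26 + $666.81 + $385.36 + $197.49 = $1,487.81
Net pay = $9,525.88 − $1,487.81 = $8,038.07

$8,038.07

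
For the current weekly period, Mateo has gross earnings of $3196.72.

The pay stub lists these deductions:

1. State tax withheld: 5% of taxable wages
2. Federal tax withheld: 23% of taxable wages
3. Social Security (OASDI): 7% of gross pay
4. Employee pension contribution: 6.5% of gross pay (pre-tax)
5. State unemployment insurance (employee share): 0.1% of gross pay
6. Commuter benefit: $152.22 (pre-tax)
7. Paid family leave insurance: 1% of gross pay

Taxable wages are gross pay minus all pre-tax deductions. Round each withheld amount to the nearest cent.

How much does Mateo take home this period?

$1783.49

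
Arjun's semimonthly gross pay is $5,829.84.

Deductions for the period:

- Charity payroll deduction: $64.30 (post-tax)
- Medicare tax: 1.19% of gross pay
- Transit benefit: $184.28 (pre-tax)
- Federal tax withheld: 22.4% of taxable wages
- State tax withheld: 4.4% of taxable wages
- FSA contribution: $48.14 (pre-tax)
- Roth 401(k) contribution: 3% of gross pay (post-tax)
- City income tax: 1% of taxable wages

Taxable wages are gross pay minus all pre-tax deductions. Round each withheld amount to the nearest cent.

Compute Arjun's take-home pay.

Transit benefit: $184.28
FSA contribution: $48.14
Pre-tax total = $184.28 + $48.14 = $232.42
Taxable wages = $5,829.84 − $232.42 = $5,597.42
State tax withheld: $5,597.42 × 0.044 = $246.29
Federal tax withheld: $5,597.42 × 0.224 = $1,253.82
City income tax: $5,597.42 × 0.01 = $55.97
Medicare tax: $5,829.84 × 0.0119 = $69.38
Roth 401(k) contribution: $5,829.84 × 0.03 = $174.90
Charity payroll deduction: $64.30
Total deductions = $184.28 + $48.14 + $246.29 + $1,253.82 + $55.97 + $69.38 + $174.90 + $64.30 = $2,097.08
Net pay = $5,829.84 − $2,097.08 = $3,732.76

$3,732.76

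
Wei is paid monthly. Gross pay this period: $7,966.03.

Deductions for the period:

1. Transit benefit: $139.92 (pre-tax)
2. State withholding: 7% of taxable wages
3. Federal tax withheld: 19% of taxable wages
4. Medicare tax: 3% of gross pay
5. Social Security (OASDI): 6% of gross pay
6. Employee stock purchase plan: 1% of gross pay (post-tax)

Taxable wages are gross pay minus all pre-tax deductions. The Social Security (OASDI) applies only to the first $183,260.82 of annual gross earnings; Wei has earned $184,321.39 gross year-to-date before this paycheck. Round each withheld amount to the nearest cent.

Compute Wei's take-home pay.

Transit benefit: $139.92
Taxable wages = $7,966.03 − $139.92 = $7,826.11
Federal tax withheld: $7,826.11 × 0.19 = $1,486.96
State withholding: $7,826.11 × 0.07 = $547.83
Medicare tax: $7,966.03 × 0.03 = $238.98
Social Security (OASDI): annual cap $183,260.82 already reached (YTD $184,321.39), so $0.00
Employee stock purchase plan: $7,966.03 × 0.01 = $79.66
Total deductions = $139.92 + $1,486.96 + $547.83 + $238.98 + $0.00 + $79.66 = $2,493.35
Net pay = $7,966.03 − $2,493.35 = $5,472.68

$5,472.68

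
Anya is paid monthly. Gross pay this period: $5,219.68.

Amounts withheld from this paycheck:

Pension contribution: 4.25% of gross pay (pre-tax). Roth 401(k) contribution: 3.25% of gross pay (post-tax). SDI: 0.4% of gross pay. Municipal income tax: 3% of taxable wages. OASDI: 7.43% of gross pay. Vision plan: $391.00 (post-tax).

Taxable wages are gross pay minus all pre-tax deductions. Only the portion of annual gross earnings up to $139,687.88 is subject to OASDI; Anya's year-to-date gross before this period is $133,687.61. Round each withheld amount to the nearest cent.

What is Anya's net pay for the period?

Pension contribution: $5,219.68 × 0.0425 = $221.84
Taxable wages = $5,219.68 − $221.84 = $4,997.84
Municipal income tax: $4,997.84 × 0.03 = $149.94
OASDI: cap not yet reached, full $5,219.68 is subject → $5,219.68 × 0.0743 = $387.82
SDI: $5,219.68 × 0.004 = $20.88
Vision plan: $391.00
Roth 401(k) contribution: $5,219.68 × 0.0325 = $169.64
Total deductions = $221.84 + $149.94 + $387.82 + $20.88 + $391.00 + $169.64 = $1,341.12
Net pay = $5,219.68 − $1,341.12 = $3,878.56

$3,878.56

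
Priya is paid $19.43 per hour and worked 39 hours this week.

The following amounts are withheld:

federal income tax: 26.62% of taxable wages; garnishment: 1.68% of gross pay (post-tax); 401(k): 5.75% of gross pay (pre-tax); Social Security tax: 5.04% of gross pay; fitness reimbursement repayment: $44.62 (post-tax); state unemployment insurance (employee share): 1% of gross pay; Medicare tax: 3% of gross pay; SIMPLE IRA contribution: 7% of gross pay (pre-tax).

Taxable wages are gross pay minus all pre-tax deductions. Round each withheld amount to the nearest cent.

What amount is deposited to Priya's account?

$359.31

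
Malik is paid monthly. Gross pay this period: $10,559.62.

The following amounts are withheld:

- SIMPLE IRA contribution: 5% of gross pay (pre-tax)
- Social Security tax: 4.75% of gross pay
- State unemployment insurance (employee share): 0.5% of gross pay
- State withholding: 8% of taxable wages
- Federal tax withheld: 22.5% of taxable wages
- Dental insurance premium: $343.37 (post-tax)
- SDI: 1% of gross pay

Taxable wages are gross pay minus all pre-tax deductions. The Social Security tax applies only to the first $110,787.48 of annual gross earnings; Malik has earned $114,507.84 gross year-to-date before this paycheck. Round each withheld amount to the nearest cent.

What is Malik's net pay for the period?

SIMPLE IRA contribution: $10,559.62 × 0.05 = $527.98
Taxable wages = $10,559.62 − $527.98 = $10,031.64
Federal tax withheld: $10,031.64 × 0.225 = $2,257.12
State withholding: $10,031.64 × 0.08 = $802.53
SDI: $10,559.62 × 0.01 = $105.60
State unemployment insurance (employee share): $10,559.62 × 0.005 = $52.80
Social Security tax: annual cap $110,787.48 already reached (YTD $114,507.84), so $0.00
Dental insurance premium: $343.37
Total deductions = $527.98 + $2,257.12 + $802.53 + $105.60 + $52.80 + $0.00 + $343.37 = $4,089.40
Net pay = $10,559.62 − $4,089.40 = $6,470.22

$6,470.22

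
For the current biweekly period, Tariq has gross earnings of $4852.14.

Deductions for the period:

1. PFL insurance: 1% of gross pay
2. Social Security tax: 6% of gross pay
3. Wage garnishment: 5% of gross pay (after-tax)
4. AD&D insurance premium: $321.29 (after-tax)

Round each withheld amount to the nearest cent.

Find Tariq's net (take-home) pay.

Social Security tax: $4852.14 × 0.06 = $291.13
PFL insurance: $4852.14 × 0.01 = $48.52
Wage garnishment: $4852.14 × 0.05 = $242.61
AD&D insurance premium: $321.29
Total deductions = $291.13 + $48.52 + $242.61 + $321.29 = $903.55
Net pay = $4852.14 − $903.55 = $3948.59

$3948.59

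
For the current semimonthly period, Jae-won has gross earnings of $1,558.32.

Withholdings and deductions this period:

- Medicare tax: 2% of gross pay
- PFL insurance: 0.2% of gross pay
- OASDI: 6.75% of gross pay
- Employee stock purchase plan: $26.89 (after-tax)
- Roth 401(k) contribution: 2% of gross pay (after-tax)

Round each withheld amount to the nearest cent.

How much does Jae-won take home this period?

$1,360.78

Medicare tax: $1,558.32 × 0.02 = $31.17
PFL insurance: $1,558.32 × 0.002 = $3.12
OASDI: $1,558.32 × 0.0675 = $105.19
Roth 401(k) contribution: $1,558.32 × 0.02 = $31.17
Employee stock purchase plan: $26.89
Total deductions = $31.17 + $3.12 + $105.19 + $31.17 + $26.89 = $197.54
Net pay = $1,558.32 − $197.54 = $1,360.78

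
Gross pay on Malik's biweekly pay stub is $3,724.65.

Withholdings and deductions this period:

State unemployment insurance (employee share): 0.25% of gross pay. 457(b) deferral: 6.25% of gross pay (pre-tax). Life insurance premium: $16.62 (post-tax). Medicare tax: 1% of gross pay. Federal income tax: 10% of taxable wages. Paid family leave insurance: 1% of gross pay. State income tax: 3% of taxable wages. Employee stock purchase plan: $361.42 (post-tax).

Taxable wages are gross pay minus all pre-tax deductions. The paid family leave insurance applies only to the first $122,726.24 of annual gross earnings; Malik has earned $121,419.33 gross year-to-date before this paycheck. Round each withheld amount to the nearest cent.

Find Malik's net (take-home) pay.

$2,600.24

457(b) deferral: $3,724.65 × 0.0625 = $232.79
Taxable wages = $3,724.65 − $232.79 = $3,491.86
State income tax: $3,491.86 × 0.03 = $104.76
Federal income tax: $3,491.86 × 0.1 = $349.19
State unemployment insurance (employee share): $3,724.65 × 0.0025 = $9.31
Medicare tax: $3,724.65 × 0.01 = $37.25
Paid family leave insurance: only $122,726.24 − $121,419.33 = $1,306.91 of this check is subject → $1,306.91 × 0.01 = $13.07
Employee stock purchase plan: $361.42
Life insurance premium: $16.62
Total deductions = $232.79 + $104.76 + $349.19 + $9.31 + $37.25 + $13.07 + $361.42 + $16.62 = $1,124.41
Net pay = $3,724.65 − $1,124.41 = $2,600.24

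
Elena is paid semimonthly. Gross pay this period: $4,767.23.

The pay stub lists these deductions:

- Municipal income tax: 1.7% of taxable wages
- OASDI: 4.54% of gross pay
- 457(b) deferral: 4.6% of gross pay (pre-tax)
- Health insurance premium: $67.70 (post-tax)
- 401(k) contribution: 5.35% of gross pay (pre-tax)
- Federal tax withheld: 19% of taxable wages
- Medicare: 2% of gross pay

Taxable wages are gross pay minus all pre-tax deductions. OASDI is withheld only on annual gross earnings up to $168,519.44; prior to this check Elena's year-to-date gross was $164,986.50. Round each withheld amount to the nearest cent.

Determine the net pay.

401(k) contribution: $4,767.23 × 0.0535 = $255.05
457(b) deferral: $4,767.23 × 0.046 = $219.29
Pre-tax total = $255.05 + $219.29 = $474.34
Taxable wages = $4,767.23 − $474.34 = $4,292.89
Federal tax withheld: $4,292.89 × 0.19 = $815.65
Municipal income tax: $4,292.89 × 0.017 = $72.98
OASDI: only $168,519.44 − $164,986.50 = $3,532.94 of this check is subject → $3,532.94 × 0.0454 = $160.40
Medicare: $4,767.23 × 0.02 = $95.34
Health insurance premium: $67.70
Total deductions = $255.05 + $219.29 + $815.65 + $72.98 + $160.40 + $95.34 + $67.70 = $1,686.41
Net pay = $4,767.23 − $1,686.41 = $3,080.82

$3,080.82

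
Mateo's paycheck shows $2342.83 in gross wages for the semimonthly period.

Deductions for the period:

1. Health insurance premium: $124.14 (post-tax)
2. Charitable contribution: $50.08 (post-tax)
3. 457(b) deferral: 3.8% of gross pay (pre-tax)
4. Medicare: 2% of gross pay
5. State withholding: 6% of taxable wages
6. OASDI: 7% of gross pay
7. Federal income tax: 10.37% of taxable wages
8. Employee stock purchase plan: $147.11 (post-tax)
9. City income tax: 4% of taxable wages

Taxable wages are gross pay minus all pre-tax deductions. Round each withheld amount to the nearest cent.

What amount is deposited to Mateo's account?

457(b) deferral: $2342.83 × 0.038 = $89.03
Taxable wages = $2342.83 − $89.03 = $2253.80
City income tax: $2253.80 × 0.04 = $90.15
State withholding: $2253.80 × 0.06 = $135.23
Federal income tax: $2253.80 × 0.1037 = $233.72
OASDI: $2342.83 × 0.07 = $164.00
Medicare: $2342.83 × 0.02 = $46.86
Employee stock purchase plan: $147.11
Charitable contribution: $50.08
Health insurance premium: $124.14
Total deductions = $89.03 + $90.15 + $135.23 + $233.72 + $164.00 + $46.86 + $147.11 + $50.08 + $124.14 = $1080.32
Net pay = $2342.83 − $1080.32 = $1262.51

$1262.51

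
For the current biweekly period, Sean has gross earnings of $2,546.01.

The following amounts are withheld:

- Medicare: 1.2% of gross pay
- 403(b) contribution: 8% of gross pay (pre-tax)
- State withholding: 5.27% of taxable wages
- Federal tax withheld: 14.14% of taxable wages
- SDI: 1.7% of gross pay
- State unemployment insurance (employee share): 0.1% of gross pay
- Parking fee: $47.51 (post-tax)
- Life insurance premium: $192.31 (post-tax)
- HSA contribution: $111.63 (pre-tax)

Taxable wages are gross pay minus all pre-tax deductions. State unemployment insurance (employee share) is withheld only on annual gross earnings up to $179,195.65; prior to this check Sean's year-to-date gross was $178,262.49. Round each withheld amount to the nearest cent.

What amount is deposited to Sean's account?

403(b) contribution: $2,546.01 × 0.08 = $203.68
HSA contribution: $111.63
Pre-tax total = $203.68 + $111.63 = $315.31
Taxable wages = $2,546.01 − $315.31 = $2,230.70
State withholding: $2,230.70 × 0.0527 = $117.56
Federal tax withheld: $2,230.70 × 0.1414 = $315.42
State unemployment insurance (employee share): only $179,195.65 − $178,262.49 = $933.16 of this check is subject → $933.16 × 0.001 = $0.93
SDI: $2,546.01 × 0.017 = $43.28
Medicare: $2,546.01 × 0.012 = $30.55
Parking fee: $47.51
Life insurance premium: $192.31
Total deductions = $203.68 + $111.63 + $117.56 + $315.42 + $0.93 + $43.28 + $30.55 + $47.51 + $192.31 = $1,062.87
Net pay = $2,546.01 − $1,062.87 = $1,483.14

$1,483.14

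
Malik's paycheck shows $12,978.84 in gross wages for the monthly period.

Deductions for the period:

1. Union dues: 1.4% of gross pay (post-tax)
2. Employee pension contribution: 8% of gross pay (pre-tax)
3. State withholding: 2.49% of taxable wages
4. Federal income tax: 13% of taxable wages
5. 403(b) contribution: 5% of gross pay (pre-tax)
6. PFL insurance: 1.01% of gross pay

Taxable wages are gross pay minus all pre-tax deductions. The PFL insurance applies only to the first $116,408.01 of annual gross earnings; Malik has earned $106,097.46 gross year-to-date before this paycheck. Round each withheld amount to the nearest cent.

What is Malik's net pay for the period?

Employee pension contribution: $12,978.84 × 0.08 = $1,038.31
403(b) contribution: $12,978.84 × 0.05 = $648.94
Pre-tax total = $1,038.31 + $648.94 = $1,687.25
Taxable wages = $12,978.84 − $1,687.25 = $11,291.59
Federal income tax: $11,291.59 × 0.13 = $1,467.91
State withholding: $11,291.59 × 0.0249 = $281.16
PFL insurance: only $116,408.01 − $106,097.46 = $10,310.55 of this check is subject → $10,310.55 × 0.0101 = $104.14
Union dues: $12,978.84 × 0.014 = $181.70
Total deductions = $1,038.31 + $648.94 + $1,467.91 + $281.16 + $104.14 + $181.70 = $3,722.16
Net pay = $12,978.84 − $3,722.16 = $9,256.68

$9,256.68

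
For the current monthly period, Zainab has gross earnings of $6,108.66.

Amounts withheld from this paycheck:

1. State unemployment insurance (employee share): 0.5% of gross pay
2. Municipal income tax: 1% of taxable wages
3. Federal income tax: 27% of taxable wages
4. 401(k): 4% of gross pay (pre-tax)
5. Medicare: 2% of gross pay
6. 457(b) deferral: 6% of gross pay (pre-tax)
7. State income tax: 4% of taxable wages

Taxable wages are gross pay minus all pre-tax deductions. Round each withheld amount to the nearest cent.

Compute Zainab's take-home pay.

$3,585.79

457(b) deferral: $6,108.66 × 0.06 = $366.52
401(k): $6,108.66 × 0.04 = $244.35
Pre-tax total = $366.52 + $244.35 = $610.87
Taxable wages = $6,108.66 − $610.87 = $5,497.79
Federal income tax: $5,497.79 × 0.27 = $1,484.40
Municipal income tax: $5,497.79 × 0.01 = $54.98
State income tax: $5,497.79 × 0.04 = $219.91
Medicare: $6,108.66 × 0.02 = $122.17
State unemployment insurance (employee share): $6,108.66 × 0.005 = $30.54
Total deductions = $366.52 + $244.35 + $1,484.40 + $54.98 + $219.91 + $122.17 + $30.54 = $2,522.87
Net pay = $6,108.66 − $2,522.87 = $3,585.79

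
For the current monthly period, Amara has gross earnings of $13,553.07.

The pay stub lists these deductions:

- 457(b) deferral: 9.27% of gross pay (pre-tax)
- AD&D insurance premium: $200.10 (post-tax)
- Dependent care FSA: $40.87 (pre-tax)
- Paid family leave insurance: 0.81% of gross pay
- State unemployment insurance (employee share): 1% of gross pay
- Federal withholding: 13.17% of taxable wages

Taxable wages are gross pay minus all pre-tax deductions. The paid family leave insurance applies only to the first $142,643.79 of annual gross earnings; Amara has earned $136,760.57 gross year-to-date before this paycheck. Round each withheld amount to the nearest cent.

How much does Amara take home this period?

457(b) deferral: $13,553.07 × 0.0927 = $1,256.37
Dependent care FSA: $40.87
Pre-tax total = $1,256.37 + $40.87 = $1,297.24
Taxable wages = $13,553.07 − $1,297.24 = $12,255.83
Federal withholding: $12,255.83 × 0.1317 = $1,614.09
State unemployment insurance (employee share): $13,553.07 × 0.01 = $135.53
Paid family leave insurance: only $142,643.79 − $136,760.57 = $5,883.22 of this check is subject → $5,883.22 × 0.0081 = $47.65
AD&D insurance premium: $200.10
Total deductions = $1,256.37 + $40.87 + $1,614.09 + $135.53 + $47.65 + $200.10 = $3,294.61
Net pay = $13,553.07 − $3,294.61 = $10,258.46

$10,258.46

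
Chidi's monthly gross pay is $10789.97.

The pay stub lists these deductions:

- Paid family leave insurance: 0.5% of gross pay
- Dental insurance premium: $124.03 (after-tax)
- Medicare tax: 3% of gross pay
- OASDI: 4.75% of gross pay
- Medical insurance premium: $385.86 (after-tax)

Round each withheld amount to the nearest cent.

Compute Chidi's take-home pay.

$9389.91

Paid family leave insurance: $10789.97 × 0.005 = $53.95
Medicare tax: $10789.97 × 0.03 = $323.70
OASDI: $10789.97 × 0.0475 = $512.52
Dental insurance premium: $124.03
Medical insurance premium: $385.86
Total deductions = $53.95 + $323.70 + $512.52 + $124.03 + $385.86 = $1400.06
Net pay = $10789.97 − $1400.06 = $9389.91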